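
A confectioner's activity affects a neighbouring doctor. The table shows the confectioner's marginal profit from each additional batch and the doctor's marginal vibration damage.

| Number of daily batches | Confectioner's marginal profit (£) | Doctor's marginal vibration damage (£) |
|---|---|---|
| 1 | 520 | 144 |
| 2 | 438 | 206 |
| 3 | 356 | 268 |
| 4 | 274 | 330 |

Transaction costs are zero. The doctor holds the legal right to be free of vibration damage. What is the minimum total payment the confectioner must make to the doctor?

£618

Efficient level: marginal profit ≥ marginal vibration damage through level 3, so k* = 3.
With the doctor holding the right, the confectioner must at least compensate total damage at k*: 144 + 206 + 268 = 618.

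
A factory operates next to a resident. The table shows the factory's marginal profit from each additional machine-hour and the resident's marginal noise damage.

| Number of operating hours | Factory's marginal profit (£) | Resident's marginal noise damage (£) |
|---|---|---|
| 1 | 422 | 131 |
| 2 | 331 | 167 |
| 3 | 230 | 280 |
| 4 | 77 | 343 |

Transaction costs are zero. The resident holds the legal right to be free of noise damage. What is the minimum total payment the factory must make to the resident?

Efficient level: marginal profit ≥ marginal noise damage through level 2, so k* = 2.
With the resident holding the right, the factory must at least compensate total damage at k*: 131 + 167 = 298.

£298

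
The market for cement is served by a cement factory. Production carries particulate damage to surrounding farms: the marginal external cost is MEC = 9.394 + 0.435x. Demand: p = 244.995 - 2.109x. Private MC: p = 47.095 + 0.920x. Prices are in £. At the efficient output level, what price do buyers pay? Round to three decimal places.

P = £130.226

Social marginal cost = private MC + MEC = 56.489 + 1.355x.
Set SMC = demand: 56.489 + 1.355x = 244.995 - 2.109x → x* = 54.4186.
Consumer price on the demand curve at x*: 244.995 − 2.109×54.4186 = 130.2262.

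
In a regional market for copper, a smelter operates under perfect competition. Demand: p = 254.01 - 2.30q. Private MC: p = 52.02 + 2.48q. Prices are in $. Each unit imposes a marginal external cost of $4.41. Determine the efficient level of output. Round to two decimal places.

q* = 41.33

Social marginal cost = private MC + MEC = 56.43 + 2.48q.
Set SMC = demand: 56.43 + 2.48q = 254.01 - 2.30q → q* = 41.3347.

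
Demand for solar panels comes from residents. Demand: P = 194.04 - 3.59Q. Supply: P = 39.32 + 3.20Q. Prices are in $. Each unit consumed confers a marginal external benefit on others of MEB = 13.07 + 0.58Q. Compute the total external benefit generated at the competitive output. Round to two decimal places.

$448.39

Market equilibrium (private): 39.32 + 3.20Q = 194.04 - 3.59Q → Q_m = 22.7865.
Total external benefit = ∫₀^{Q_m} (13.07 + 0.58Q) dQ = 13.07×22.7865 + ½×0.58×22.7865² = 448.3947.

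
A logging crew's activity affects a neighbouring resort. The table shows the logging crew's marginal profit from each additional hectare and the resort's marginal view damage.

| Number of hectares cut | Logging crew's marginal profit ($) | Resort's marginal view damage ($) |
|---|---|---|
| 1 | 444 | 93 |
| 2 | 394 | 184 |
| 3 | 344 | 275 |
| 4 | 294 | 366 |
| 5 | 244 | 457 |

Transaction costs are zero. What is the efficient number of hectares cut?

Bargaining reaches the level where marginal profit last exceeds marginal view damage.
That holds through level 3 (344 ≥ 275) but not at 4 (294 < 366).

3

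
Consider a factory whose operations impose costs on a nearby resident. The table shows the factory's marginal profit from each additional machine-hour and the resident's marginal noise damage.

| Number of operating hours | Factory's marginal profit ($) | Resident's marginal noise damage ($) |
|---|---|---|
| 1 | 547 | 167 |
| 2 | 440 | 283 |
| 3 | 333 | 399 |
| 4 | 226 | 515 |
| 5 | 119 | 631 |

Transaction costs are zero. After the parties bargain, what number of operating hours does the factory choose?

Bargaining reaches the level where marginal profit last exceeds marginal noise damage.
That holds through level 2 (440 ≥ 283) but not at 3 (333 < 399).

2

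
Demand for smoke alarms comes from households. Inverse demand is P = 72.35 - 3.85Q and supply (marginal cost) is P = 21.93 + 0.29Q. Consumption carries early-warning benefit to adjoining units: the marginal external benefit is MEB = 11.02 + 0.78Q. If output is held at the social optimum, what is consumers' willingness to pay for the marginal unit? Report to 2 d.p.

P = 1.95

Social marginal benefit = demand + MEB = 83.37 - 3.07Q.
Set SMB = MC: 83.37 - 3.07Q = 21.93 + 0.29Q → Q* = 18.2857.
Consumer price on the demand curve at Q*: 72.35 − 3.85×18.2857 = 1.9501.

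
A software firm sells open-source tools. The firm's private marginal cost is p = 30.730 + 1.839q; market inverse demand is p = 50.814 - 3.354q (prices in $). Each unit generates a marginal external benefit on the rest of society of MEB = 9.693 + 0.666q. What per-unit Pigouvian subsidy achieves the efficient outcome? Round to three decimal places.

subsidy = $14.074 per unit

Social marginal cost = private MC − MEB = 21.037 + 1.173q.
Set SMC = demand: 21.037 + 1.173q = 50.814 - 3.354q → q* = 6.5776.
The Pigouvian subsidy equals MEB at q*: 9.693 + 0.666×6.5776 = 14.0737.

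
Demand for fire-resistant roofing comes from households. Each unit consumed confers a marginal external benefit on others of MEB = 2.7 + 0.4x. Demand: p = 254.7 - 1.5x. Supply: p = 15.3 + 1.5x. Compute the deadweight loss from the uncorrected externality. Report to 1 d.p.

DWL = 230.5

Market equilibrium (private): 15.3 + 1.5x = 254.7 - 1.5x → x_m = 79.8000.
Social marginal benefit = demand + MEB = 257.4 - 1.1x.
Set SMB = MC: 257.4 - 1.1x = 15.3 + 1.5x → x* = 93.1154.
Between x* and x_m the wedge SMB − MC runs linearly from 0 to MEB(x_m), so the loss is a triangle.
DWL = ½ × 13.3154 × 34.6200 = 230.4896.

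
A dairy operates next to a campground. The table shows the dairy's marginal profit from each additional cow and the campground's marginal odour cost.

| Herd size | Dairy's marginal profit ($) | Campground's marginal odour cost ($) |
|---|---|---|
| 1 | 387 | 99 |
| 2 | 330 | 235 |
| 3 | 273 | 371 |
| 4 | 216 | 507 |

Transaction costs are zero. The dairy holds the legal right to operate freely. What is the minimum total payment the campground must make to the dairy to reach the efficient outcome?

$489

Left alone the dairy would choose level 4 (marginal profit stays positive).
Efficient level: k* = 2 (marginal profit ≥ marginal odour cost through 2).
The campground must at least cover the dairy's forgone profit from cutting 4→2: 273 + 216 = 489.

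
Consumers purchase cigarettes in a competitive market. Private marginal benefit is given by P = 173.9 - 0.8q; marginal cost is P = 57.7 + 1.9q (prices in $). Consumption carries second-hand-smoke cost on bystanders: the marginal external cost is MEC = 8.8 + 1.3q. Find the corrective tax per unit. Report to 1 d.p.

tax = $43.7 per unit

Social marginal benefit = demand − MEC = 165.1 - 2.1q.
Set SMB = MC: 165.1 - 2.1q = 57.7 + 1.9q → q* = 26.8500.
The Pigouvian tax equals MEC at q*: 8.8 + 1.3×26.8500 = 43.7050.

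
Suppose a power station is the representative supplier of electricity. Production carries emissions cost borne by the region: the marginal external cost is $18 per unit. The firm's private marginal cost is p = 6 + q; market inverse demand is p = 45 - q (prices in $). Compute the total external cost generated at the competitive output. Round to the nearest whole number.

Market equilibrium (private): 6 + q = 45 - q → q_m = 19.5000.
Total external cost = MEC × q_m = 18 × 19.5000 = 351.0000.

$351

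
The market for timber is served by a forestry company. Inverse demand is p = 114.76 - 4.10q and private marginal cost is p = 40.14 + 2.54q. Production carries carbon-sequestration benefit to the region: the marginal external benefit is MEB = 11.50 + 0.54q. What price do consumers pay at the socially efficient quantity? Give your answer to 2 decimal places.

Social marginal cost = private MC − MEB = 28.64 + 2.00q.
Set SMC = demand: 28.64 + 2.00q = 114.76 - 4.10q → q* = 14.1180.
Consumer price on the demand curve at q*: 114.76 − 4.10×14.1180 = 56.8762.

P = 56.88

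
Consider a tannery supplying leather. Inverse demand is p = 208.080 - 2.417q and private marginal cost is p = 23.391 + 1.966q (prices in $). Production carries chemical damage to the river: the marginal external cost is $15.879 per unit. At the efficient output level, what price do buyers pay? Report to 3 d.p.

P = $114.990

Social marginal cost = private MC + MEC = 39.270 + 1.966q.
Set SMC = demand: 39.270 + 1.966q = 208.080 - 2.417q → q* = 38.5147.
Consumer price on the demand curve at q*: 208.080 − 2.417×38.5147 = 114.9900.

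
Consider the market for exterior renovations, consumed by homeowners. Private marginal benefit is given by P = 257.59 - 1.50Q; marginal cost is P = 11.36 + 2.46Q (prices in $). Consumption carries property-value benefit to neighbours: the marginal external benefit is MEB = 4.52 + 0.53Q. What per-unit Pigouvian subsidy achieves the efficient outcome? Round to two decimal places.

subsidy = $43.27 per unit

Social marginal benefit = demand + MEB = 262.11 - 0.97Q.
Set SMB = MC: 262.11 - 0.97Q = 11.36 + 2.46Q → Q* = 73.1050.
The Pigouvian subsidy equals MEB at Q*: 4.52 + 0.53×73.1050 = 43.2657.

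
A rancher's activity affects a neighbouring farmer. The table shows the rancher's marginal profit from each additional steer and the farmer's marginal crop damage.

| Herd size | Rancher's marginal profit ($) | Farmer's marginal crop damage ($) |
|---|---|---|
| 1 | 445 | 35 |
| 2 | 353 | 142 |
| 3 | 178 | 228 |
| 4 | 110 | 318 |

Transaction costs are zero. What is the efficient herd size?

2

Bargaining reaches the level where marginal profit last exceeds marginal crop damage.
That holds through level 2 (353 ≥ 142) but not at 3 (178 < 228).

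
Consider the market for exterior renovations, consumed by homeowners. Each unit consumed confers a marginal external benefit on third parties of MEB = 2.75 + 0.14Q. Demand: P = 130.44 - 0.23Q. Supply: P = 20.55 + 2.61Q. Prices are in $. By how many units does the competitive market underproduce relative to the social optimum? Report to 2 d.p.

Market equilibrium (private): 20.55 + 2.61Q = 130.44 - 0.23Q → Q_m = 38.6937.
Social marginal benefit = demand + MEB = 133.19 - 0.09Q.
Set SMB = MC: 133.19 - 0.09Q = 20.55 + 2.61Q → Q* = 41.7185.
Gap = |38.6937 − 41.7185| = 3.0248.

3.02 units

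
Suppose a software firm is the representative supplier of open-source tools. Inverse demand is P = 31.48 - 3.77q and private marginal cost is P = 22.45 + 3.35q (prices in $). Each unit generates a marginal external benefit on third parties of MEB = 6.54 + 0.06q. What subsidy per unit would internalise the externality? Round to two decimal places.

subsidy = $6.67 per unit

Social marginal cost = private MC − MEB = 15.91 + 3.29q.
Set SMC = demand: 15.91 + 3.29q = 31.48 - 3.77q → q* = 2.2054.
The Pigouvian subsidy equals MEB at q*: 6.54 + 0.06×2.2054 = 6.6723.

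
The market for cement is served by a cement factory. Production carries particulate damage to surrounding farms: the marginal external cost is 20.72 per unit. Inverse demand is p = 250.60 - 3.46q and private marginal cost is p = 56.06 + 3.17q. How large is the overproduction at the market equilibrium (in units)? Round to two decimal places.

Market equilibrium (private): 56.06 + 3.17q = 250.60 - 3.46q → q_m = 29.3424.
Social marginal cost = private MC + MEC = 76.78 + 3.17q.
Set SMC = demand: 76.78 + 3.17q = 250.60 - 3.46q → q* = 26.2172.
Gap = |29.3424 − 26.2172| = 3.1252.

3.13 units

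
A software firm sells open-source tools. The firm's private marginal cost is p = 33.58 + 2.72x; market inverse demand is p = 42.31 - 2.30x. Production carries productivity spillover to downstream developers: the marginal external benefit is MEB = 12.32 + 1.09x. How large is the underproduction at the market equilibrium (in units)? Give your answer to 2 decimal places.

Market equilibrium (private): 33.58 + 2.72x = 42.31 - 2.30x → x_m = 1.7390.
Social marginal cost = private MC − MEB = 21.26 + 1.63x.
Set SMC = demand: 21.26 + 1.63x = 42.31 - 2.30x → x* = 5.3562.
Gap = |1.7390 − 5.3562| = 3.6172.

3.62 units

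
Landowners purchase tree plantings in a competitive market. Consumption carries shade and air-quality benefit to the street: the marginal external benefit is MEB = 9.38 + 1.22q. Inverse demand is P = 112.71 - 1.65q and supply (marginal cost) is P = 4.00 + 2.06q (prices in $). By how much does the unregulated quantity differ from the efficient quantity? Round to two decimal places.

Market equilibrium (private): 4.00 + 2.06q = 112.71 - 1.65q → q_m = 29.3019.
Social marginal benefit = demand + MEB = 122.09 - 0.43q.
Set SMB = MC: 122.09 - 0.43q = 4.00 + 2.06q → q* = 47.4257.
Gap = |29.3019 − 47.4257| = 18.1238.

18.12 units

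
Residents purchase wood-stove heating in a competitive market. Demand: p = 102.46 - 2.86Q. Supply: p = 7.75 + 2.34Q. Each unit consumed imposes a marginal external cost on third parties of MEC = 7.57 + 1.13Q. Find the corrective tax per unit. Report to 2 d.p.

tax = 23.13 per unit

Social marginal benefit = demand − MEC = 94.89 - 3.99Q.
Set SMB = MC: 94.89 - 3.99Q = 7.75 + 2.34Q → Q* = 13.7662.
The Pigouvian tax equals MEC at Q*: 7.57 + 1.13×13.7662 = 23.1258.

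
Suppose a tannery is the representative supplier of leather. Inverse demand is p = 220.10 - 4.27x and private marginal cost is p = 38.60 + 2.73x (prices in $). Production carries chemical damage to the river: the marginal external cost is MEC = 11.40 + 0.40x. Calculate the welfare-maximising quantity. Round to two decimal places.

Social marginal cost = private MC + MEC = 50.00 + 3.13x.
Set SMC = demand: 50.00 + 3.13x = 220.10 - 4.27x → x* = 22.9865.

x* = 22.99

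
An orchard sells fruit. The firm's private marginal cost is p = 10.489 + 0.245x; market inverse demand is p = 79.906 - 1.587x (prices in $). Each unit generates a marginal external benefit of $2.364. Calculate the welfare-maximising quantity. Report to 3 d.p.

Social marginal cost = private MC − MEB = 8.125 + 0.245x.
Set SMC = demand: 8.125 + 0.245x = 79.906 - 1.587x → x* = 39.1818.

x* = 39.182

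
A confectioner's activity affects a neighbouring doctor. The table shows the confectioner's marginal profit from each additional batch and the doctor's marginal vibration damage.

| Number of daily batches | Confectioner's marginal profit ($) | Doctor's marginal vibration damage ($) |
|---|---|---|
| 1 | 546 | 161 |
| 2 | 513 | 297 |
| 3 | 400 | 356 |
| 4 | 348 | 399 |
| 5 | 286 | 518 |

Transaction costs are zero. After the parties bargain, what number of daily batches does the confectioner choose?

Bargaining reaches the level where marginal profit last exceeds marginal vibration damage.
That holds through level 3 (400 ≥ 356) but not at 4 (348 < 399).

3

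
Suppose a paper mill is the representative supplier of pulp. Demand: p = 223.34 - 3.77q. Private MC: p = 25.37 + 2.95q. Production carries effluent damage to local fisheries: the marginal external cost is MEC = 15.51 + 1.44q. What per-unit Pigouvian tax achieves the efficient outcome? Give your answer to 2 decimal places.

tax = 47.71 per unit

Social marginal cost = private MC + MEC = 40.88 + 4.39q.
Set SMC = demand: 40.88 + 4.39q = 223.34 - 3.77q → q* = 22.3603.
The Pigouvian tax equals MEC at q*: 15.51 + 1.44×22.3603 = 47.7088.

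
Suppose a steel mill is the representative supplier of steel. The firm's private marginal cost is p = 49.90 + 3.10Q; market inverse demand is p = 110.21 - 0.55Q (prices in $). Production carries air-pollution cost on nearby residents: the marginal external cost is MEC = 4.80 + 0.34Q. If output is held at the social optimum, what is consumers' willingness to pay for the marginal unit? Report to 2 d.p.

P = $102.56

Social marginal cost = private MC + MEC = 54.70 + 3.44Q.
Set SMC = demand: 54.70 + 3.44Q = 110.21 - 0.55Q → Q* = 13.9123.
Consumer price on the demand curve at Q*: 110.21 − 0.55×13.9123 = 102.5582.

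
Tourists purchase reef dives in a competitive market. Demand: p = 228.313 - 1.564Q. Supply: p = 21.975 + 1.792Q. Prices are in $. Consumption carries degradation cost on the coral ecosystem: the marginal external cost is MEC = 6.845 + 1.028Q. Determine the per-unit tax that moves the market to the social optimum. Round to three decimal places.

Social marginal benefit = demand − MEC = 221.468 - 2.592Q.
Set SMB = MC: 221.468 - 2.592Q = 21.975 + 1.792Q → Q* = 45.5048.
The Pigouvian tax equals MEC at Q*: 6.845 + 1.028×45.5048 = 53.6239.

tax = $53.624 per unit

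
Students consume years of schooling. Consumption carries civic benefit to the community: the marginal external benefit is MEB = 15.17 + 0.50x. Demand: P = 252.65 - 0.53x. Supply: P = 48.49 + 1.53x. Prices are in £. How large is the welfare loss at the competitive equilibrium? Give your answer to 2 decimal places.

Market equilibrium (private): 48.49 + 1.53x = 252.65 - 0.53x → x_m = 99.1068.
Social marginal benefit = demand + MEB = 267.82 - 0.03x.
Set SMB = MC: 267.82 - 0.03x = 48.49 + 1.53x → x* = 140.5962.
The loss is the area between SMB and MC from x* to x_m; with linear curves that's a triangle of height MEB(x_m).
DWL = ½ × 41.4894 × 64.7234 = 1342.6675.

DWL = £1342.67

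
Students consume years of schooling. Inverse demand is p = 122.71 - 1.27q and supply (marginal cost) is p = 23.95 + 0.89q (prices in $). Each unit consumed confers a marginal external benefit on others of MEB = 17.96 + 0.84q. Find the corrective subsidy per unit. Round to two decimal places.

Social marginal benefit = demand + MEB = 140.67 - 0.43q.
Set SMB = MC: 140.67 - 0.43q = 23.95 + 0.89q → q* = 88.4242.
The Pigouvian subsidy equals MEB at q*: 17.96 + 0.84×88.4242 = 92.2363.

subsidy = $92.24 per unit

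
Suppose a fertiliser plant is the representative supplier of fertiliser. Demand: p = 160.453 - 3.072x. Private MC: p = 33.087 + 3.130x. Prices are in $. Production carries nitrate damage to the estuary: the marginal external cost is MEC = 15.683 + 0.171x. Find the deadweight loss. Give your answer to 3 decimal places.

DWL = $28.906

Market equilibrium (private): 33.087 + 3.130x = 160.453 - 3.072x → x_m = 20.5363.
Social marginal cost = private MC + MEC = 48.770 + 3.301x.
Set SMC = demand: 48.770 + 3.301x = 160.453 - 3.072x → x* = 17.5244.
Between x* and x_m the wedge SMC − demand runs linearly from 0 to MEC(x_m), so the loss is a triangle.
DWL = ½ × 3.0119 × 19.1947 = 28.9063.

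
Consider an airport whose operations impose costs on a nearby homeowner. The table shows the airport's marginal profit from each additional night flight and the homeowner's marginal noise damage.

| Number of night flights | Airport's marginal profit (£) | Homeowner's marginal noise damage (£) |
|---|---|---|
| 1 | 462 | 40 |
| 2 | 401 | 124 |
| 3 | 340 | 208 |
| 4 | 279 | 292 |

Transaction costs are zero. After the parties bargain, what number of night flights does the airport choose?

3

Bargaining reaches the level where marginal profit last exceeds marginal noise damage.
That holds through level 3 (340 ≥ 208) but not at 4 (279 < 292).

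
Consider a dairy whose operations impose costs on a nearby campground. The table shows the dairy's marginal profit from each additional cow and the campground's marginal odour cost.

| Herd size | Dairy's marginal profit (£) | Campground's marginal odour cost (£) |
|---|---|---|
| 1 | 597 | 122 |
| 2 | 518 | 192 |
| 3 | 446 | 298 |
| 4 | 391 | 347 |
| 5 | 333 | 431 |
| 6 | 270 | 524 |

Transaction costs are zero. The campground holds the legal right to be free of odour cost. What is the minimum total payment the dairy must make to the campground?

£959

Efficient level: marginal profit ≥ marginal odour cost through level 4, so k* = 4.
With the campground holding the right, the dairy must at least compensate total damage at k*: 122 + 192 + 298 + 347 = 959.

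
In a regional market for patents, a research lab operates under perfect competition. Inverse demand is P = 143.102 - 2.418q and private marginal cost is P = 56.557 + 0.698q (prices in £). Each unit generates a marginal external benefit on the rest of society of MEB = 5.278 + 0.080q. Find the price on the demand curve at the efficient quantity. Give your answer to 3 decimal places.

Social marginal cost = private MC − MEB = 51.279 + 0.618q.
Set SMC = demand: 51.279 + 0.618q = 143.102 - 2.418q → q* = 30.2447.
Consumer price on the demand curve at q*: 143.102 − 2.418×30.2447 = 69.9703.

P = £69.970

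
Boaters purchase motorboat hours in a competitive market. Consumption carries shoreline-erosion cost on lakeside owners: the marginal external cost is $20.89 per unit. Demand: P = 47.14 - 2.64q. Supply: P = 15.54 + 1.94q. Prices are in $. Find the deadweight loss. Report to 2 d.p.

DWL = $47.64

Market equilibrium (private): 15.54 + 1.94q = 47.14 - 2.64q → q_m = 6.8996.
Social marginal benefit = demand − MEC = 26.25 - 2.64q.
Set SMB = MC: 26.25 - 2.64q = 15.54 + 1.94q → q* = 2.3384.
Between q* and q_m the wedge MC − SMB runs linearly from 0 to MEC(q_m), so the loss is a triangle.
DWL = ½ × 4.5612 × 20.8900 = 47.6417.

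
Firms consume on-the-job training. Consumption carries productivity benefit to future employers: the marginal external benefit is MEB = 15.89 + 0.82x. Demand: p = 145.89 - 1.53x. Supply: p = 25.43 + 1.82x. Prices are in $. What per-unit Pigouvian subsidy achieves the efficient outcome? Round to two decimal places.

subsidy = $60.08 per unit

Social marginal benefit = demand + MEB = 161.78 - 0.71x.
Set SMB = MC: 161.78 - 0.71x = 25.43 + 1.82x → x* = 53.8933.
The Pigouvian subsidy equals MEB at x*: 15.89 + 0.82×53.8933 = 60.0825.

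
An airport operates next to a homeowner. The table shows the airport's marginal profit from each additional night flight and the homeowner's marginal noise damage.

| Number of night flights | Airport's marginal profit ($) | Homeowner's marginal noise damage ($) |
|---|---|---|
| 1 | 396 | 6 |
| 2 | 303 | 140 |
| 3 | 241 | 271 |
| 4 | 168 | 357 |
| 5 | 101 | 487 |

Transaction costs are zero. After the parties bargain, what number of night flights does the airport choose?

2

Bargaining reaches the level where marginal profit last exceeds marginal noise damage.
That holds through level 2 (303 ≥ 140) but not at 3 (241 < 271).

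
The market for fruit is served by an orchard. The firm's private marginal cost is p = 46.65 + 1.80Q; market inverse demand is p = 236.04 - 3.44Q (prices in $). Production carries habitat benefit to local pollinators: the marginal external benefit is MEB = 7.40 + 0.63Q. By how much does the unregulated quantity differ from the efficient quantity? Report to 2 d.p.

Market equilibrium (private): 46.65 + 1.80Q = 236.04 - 3.44Q → Q_m = 36.1431.
Social marginal cost = private MC − MEB = 39.25 + 1.17Q.
Set SMC = demand: 39.25 + 1.17Q = 236.04 - 3.44Q → Q* = 42.6876.
Gap = |36.1431 − 42.6876| = 6.5445.

6.54 units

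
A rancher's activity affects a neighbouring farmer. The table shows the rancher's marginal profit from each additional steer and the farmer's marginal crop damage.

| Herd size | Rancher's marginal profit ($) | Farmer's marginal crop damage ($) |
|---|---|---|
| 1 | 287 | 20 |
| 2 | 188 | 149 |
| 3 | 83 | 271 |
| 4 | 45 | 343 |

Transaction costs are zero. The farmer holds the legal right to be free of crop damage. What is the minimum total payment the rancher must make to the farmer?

$169

Efficient level: marginal profit ≥ marginal crop damage through level 2, so k* = 2.
With the farmer holding the right, the rancher must at least compensate total damage at k*: 20 + 149 = 169.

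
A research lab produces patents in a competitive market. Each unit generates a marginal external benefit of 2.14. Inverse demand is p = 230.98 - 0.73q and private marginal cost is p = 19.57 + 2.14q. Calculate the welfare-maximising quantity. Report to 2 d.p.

Social marginal cost = private MC − MEB = 17.43 + 2.14q.
Set SMC = demand: 17.43 + 2.14q = 230.98 - 0.73q → q* = 74.4077.

q* = 74.41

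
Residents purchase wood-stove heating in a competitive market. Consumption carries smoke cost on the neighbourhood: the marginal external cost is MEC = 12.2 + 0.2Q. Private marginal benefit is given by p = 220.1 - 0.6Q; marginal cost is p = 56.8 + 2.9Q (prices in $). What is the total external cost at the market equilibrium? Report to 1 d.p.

$786.9

Market equilibrium (private): 56.8 + 2.9Q = 220.1 - 0.6Q → Q_m = 46.6571.
Total external cost = ∫₀^{Q_m} (12.2 + 0.2Q) dQ = 12.2×46.6571 + ½×0.2×46.6571² = 786.9051.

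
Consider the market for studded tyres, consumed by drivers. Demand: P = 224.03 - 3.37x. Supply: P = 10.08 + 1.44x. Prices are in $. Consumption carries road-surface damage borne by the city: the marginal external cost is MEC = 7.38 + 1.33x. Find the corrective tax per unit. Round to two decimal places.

Social marginal benefit = demand − MEC = 216.65 - 4.70x.
Set SMB = MC: 216.65 - 4.70x = 10.08 + 1.44x → x* = 33.6433.
The Pigouvian tax equals MEC at x*: 7.38 + 1.33×33.6433 = 52.1256.

tax = $52.13 per unit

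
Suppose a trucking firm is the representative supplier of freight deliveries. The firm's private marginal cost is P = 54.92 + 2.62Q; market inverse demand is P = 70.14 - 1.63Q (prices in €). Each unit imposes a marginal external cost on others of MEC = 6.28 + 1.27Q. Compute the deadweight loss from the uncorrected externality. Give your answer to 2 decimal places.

Market equilibrium (private): 54.92 + 2.62Q = 70.14 - 1.63Q → Q_m = 3.5812.
Social marginal cost = private MC + MEC = 61.20 + 3.89Q.
Set SMC = demand: 61.20 + 3.89Q = 70.14 - 1.63Q → Q* = 1.6196.
The loss is the area between SMC and demand from Q* to Q_m; with linear curves that's a triangle of height MEC(Q_m).
DWL = ½ × 1.9616 × 10.8281 = 10.6202.

DWL = €10.62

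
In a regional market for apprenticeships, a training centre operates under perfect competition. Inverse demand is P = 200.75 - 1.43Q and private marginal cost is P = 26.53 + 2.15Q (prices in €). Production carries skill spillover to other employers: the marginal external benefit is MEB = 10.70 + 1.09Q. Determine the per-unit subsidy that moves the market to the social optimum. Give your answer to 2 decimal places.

Social marginal cost = private MC − MEB = 15.83 + 1.06Q.
Set SMC = demand: 15.83 + 1.06Q = 200.75 - 1.43Q → Q* = 74.2651.
The Pigouvian subsidy equals MEB at Q*: 10.70 + 1.09×74.2651 = 91.6490.

subsidy = €91.65 per unit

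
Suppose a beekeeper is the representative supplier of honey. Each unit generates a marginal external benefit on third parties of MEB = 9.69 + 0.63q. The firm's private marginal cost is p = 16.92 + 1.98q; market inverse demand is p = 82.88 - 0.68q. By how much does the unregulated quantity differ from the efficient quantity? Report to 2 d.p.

12.47 units

Market equilibrium (private): 16.92 + 1.98q = 82.88 - 0.68q → q_m = 24.7970.
Social marginal cost = private MC − MEB = 7.23 + 1.35q.
Set SMC = demand: 7.23 + 1.35q = 82.88 - 0.68q → q* = 37.2660.
Gap = |24.7970 − 37.2660| = 12.4690.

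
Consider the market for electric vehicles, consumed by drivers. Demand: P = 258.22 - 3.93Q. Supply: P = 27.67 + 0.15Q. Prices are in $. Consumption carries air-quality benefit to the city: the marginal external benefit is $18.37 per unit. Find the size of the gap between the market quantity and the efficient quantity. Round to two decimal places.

Market equilibrium (private): 27.67 + 0.15Q = 258.22 - 3.93Q → Q_m = 56.5074.
Social marginal benefit = demand + MEB = 276.59 - 3.93Q.
Set SMB = MC: 276.59 - 3.93Q = 27.67 + 0.15Q → Q* = 61.0098.
Gap = |56.5074 − 61.0098| = 4.5024.

4.50 units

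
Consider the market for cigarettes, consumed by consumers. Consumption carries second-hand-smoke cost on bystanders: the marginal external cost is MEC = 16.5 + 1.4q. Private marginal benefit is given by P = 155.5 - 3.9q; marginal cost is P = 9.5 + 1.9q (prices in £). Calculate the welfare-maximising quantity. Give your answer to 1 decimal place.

Social marginal benefit = demand − MEC = 139.0 - 5.3q.
Set SMB = MC: 139.0 - 5.3q = 9.5 + 1.9q → q* = 17.9861.

q* = 18.0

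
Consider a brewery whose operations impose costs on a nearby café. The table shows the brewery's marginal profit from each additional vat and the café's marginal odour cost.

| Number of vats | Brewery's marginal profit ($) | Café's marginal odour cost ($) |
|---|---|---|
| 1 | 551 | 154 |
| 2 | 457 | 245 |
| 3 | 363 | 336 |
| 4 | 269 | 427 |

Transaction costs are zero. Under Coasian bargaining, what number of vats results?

Bargaining reaches the level where marginal profit last exceeds marginal odour cost.
That holds through level 3 (363 ≥ 336) but not at 4 (269 < 427).

3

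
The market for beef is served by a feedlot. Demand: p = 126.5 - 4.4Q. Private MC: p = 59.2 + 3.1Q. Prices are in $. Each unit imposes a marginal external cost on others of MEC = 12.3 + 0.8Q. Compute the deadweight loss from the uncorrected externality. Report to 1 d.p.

DWL = $22.9

Market equilibrium (private): 59.2 + 3.1Q = 126.5 - 4.4Q → Q_m = 8.9733.
Social marginal cost = private MC + MEC = 71.5 + 3.9Q.
Set SMC = demand: 71.5 + 3.9Q = 126.5 - 4.4Q → Q* = 6.6265.
The loss is the area between SMC and demand from Q* to Q_m; with linear curves that's a triangle of height MEC(Q_m).
DWL = ½ × 2.3468 × 19.4787 = 22.8563.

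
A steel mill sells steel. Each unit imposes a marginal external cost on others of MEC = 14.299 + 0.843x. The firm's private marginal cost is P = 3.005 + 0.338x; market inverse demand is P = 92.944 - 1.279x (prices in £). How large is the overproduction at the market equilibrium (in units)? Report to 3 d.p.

Market equilibrium (private): 3.005 + 0.338x = 92.944 - 1.279x → x_m = 55.6209.
Social marginal cost = private MC + MEC = 17.304 + 1.181x.
Set SMC = demand: 17.304 + 1.181x = 92.944 - 1.279x → x* = 30.7480.
Gap = |55.6209 − 30.7480| = 24.8729.

24.873 units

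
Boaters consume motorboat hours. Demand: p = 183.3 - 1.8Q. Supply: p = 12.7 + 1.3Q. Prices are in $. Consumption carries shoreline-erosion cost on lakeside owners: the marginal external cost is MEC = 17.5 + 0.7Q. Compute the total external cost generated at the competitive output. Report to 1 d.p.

Market equilibrium (private): 12.7 + 1.3Q = 183.3 - 1.8Q → Q_m = 55.0323.
Total external cost = ∫₀^{Q_m} (17.5 + 0.7Q) dQ = 17.5×55.0323 + ½×0.7×55.0323² = 2023.0592.

$2023.1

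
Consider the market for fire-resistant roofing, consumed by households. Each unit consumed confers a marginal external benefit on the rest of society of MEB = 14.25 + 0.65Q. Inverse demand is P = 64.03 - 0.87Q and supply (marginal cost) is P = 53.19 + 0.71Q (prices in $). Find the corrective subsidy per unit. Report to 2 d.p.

subsidy = $31.79 per unit

Social marginal benefit = demand + MEB = 78.28 - 0.22Q.
Set SMB = MC: 78.28 - 0.22Q = 53.19 + 0.71Q → Q* = 26.9785.
The Pigouvian subsidy equals MEB at Q*: 14.25 + 0.65×26.9785 = 31.7860.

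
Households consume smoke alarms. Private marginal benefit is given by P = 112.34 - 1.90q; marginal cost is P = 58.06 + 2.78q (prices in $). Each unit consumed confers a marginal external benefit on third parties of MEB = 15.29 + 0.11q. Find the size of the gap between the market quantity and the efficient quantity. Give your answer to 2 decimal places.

Market equilibrium (private): 58.06 + 2.78q = 112.34 - 1.90q → q_m = 11.5983.
Social marginal benefit = demand + MEB = 127.63 - 1.79q.
Set SMB = MC: 127.63 - 1.79q = 58.06 + 2.78q → q* = 15.2232.
Gap = |11.5983 − 15.2232| = 3.6249.

3.62 units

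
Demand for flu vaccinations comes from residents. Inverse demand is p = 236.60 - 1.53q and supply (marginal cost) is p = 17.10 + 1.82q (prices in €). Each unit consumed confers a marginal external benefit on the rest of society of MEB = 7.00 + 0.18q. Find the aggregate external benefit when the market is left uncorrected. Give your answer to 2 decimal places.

Market equilibrium (private): 17.10 + 1.82q = 236.60 - 1.53q → q_m = 65.5224.
Total external benefit = ∫₀^{q_m} (7.00 + 0.18q) dq = 7.00×65.5224 + ½×0.18×65.5224² = 845.0434.

€845.04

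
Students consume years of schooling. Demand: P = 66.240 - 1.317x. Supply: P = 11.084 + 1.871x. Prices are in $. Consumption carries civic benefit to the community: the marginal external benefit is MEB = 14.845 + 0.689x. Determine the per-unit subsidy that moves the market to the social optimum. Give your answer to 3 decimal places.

Social marginal benefit = demand + MEB = 81.085 - 0.628x.
Set SMB = MC: 81.085 - 0.628x = 11.084 + 1.871x → x* = 28.0116.
The Pigouvian subsidy equals MEB at x*: 14.845 + 0.689×28.0116 = 34.1450.

subsidy = $34.145 per unit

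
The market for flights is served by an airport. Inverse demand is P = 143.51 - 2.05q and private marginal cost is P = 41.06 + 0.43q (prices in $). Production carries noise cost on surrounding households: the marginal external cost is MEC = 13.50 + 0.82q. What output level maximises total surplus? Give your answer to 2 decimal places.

q* = 26.95

Social marginal cost = private MC + MEC = 54.56 + 1.25q.
Set SMC = demand: 54.56 + 1.25q = 143.51 - 2.05q → q* = 26.9545.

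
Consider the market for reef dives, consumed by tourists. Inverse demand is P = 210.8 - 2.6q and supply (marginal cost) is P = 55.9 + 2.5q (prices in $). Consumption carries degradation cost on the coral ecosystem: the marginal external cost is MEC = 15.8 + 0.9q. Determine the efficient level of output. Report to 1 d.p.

q* = 23.2

Social marginal benefit = demand − MEC = 195.0 - 3.5q.
Set SMB = MC: 195.0 - 3.5q = 55.9 + 2.5q → q* = 23.1833.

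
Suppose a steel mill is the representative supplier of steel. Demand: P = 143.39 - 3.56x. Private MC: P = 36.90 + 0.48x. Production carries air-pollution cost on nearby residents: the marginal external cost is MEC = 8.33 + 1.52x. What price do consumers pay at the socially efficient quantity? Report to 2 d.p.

P = 80.54

Social marginal cost = private MC + MEC = 45.23 + 2.00x.
Set SMC = demand: 45.23 + 2.00x = 143.39 - 3.56x → x* = 17.6547.
Consumer price on the demand curve at x*: 143.39 − 3.56×17.6547 = 80.5393.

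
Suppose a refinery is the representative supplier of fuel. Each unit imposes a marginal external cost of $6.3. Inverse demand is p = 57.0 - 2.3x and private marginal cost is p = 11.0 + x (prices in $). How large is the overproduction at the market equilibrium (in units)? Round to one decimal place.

1.9 units

Market equilibrium (private): 11.0 + x = 57.0 - 2.3x → x_m = 13.9394.
Social marginal cost = private MC + MEC = 17.3 + x.
Set SMC = demand: 17.3 + x = 57.0 - 2.3x → x* = 12.0303.
Gap = |13.9394 − 12.0303| = 1.9091.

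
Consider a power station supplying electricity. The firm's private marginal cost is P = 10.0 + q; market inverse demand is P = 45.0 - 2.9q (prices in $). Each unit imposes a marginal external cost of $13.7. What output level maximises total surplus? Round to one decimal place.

Social marginal cost = private MC + MEC = 23.7 + q.
Set SMC = demand: 23.7 + q = 45.0 - 2.9q → q* = 5.4615.

q* = 5.5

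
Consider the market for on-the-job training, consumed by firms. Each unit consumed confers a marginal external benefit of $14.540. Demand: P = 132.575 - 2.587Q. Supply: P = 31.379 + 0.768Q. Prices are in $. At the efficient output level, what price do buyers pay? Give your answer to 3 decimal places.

Social marginal benefit = demand + MEB = 147.115 - 2.587Q.
Set SMB = MC: 147.115 - 2.587Q = 31.379 + 0.768Q → Q* = 34.4966.
Consumer price on the demand curve at Q*: 132.575 − 2.587×34.4966 = 43.3323.

P = $43.332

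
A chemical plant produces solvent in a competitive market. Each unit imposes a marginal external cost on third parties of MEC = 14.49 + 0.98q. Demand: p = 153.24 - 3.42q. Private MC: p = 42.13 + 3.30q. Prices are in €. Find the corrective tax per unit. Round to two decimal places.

Social marginal cost = private MC + MEC = 56.62 + 4.28q.
Set SMC = demand: 56.62 + 4.28q = 153.24 - 3.42q → q* = 12.5481.
The Pigouvian tax equals MEC at q*: 14.49 + 0.98×12.5481 = 26.7871.

tax = €26.79 per unit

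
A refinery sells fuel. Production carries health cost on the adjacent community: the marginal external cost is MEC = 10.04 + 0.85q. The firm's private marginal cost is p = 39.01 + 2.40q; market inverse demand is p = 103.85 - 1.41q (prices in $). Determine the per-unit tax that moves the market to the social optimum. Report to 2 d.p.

Social marginal cost = private MC + MEC = 49.05 + 3.25q.
Set SMC = demand: 49.05 + 3.25q = 103.85 - 1.41q → q* = 11.7597.
The Pigouvian tax equals MEC at q*: 10.04 + 0.85×11.7597 = 20.0357.

tax = $20.04 per unit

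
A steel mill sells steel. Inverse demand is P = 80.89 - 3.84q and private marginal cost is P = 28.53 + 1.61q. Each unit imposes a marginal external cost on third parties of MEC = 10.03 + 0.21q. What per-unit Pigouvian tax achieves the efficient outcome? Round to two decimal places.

Social marginal cost = private MC + MEC = 38.56 + 1.82q.
Set SMC = demand: 38.56 + 1.82q = 80.89 - 3.84q → q* = 7.4788.
The Pigouvian tax equals MEC at q*: 10.03 + 0.21×7.4788 = 11.6005.

tax = 11.60 per unit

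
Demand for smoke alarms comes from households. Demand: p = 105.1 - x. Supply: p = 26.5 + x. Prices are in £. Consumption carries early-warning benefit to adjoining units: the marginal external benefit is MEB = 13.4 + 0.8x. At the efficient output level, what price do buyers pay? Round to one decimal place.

Social marginal benefit = demand + MEB = 118.5 - 0.2x.
Set SMB = MC: 118.5 - 0.2x = 26.5 + x → x* = 76.6667.
Consumer price on the demand curve at x*: 105.1 − 1.0×76.6667 = 28.4333.

P = £28.4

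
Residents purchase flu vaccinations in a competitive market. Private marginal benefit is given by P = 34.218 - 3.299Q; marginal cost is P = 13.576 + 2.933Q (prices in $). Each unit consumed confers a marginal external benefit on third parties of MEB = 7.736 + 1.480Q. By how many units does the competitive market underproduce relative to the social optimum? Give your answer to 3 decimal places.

Market equilibrium (private): 13.576 + 2.933Q = 34.218 - 3.299Q → Q_m = 3.3123.
Social marginal benefit = demand + MEB = 41.954 - 1.819Q.
Set SMB = MC: 41.954 - 1.819Q = 13.576 + 2.933Q → Q* = 5.9718.
Gap = |3.3123 − 5.9718| = 2.6595.

2.660 units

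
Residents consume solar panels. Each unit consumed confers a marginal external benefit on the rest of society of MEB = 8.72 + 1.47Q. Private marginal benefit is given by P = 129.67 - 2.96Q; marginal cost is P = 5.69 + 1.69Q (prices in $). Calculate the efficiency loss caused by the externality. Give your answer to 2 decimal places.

Market equilibrium (private): 5.69 + 1.69Q = 129.67 - 2.96Q → Q_m = 26.6624.
Social marginal benefit = demand + MEB = 138.39 - 1.49Q.
Set SMB = MC: 138.39 - 1.49Q = 5.69 + 1.69Q → Q* = 41.7296.
Height of the DWL triangle at Q_m is SMB(Q_m) − MC(Q_m) = MEB(Q_m) = 47.9137.
DWL = ½ × 15.0672 × 47.9137 = 360.9627.

DWL = $360.96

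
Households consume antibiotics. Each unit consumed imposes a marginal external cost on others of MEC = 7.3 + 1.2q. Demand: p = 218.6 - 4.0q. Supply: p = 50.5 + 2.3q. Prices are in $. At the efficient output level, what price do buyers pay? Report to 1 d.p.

Social marginal benefit = demand − MEC = 211.3 - 5.2q.
Set SMB = MC: 211.3 - 5.2q = 50.5 + 2.3q → q* = 21.4400.
Consumer price on the demand curve at q*: 218.6 − 4.0×21.4400 = 132.8400.

P = $132.8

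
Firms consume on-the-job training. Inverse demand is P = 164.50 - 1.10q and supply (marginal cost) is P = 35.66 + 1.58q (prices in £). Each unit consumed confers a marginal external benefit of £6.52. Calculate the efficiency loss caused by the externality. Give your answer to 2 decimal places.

DWL = £7.93

Market equilibrium (private): 35.66 + 1.58q = 164.50 - 1.10q → q_m = 48.0746.
Social marginal benefit = demand + MEB = 171.02 - 1.10q.
Set SMB = MC: 171.02 - 1.10q = 35.66 + 1.58q → q* = 50.5075.
The welfare-loss triangle has base |q_m − q*| and height MEB(q_m) (the vertical gap between SMB and MC is zero at q* and MEB at q_m).
DWL = ½ × 2.4329 × 6.5200 = 7.9313.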